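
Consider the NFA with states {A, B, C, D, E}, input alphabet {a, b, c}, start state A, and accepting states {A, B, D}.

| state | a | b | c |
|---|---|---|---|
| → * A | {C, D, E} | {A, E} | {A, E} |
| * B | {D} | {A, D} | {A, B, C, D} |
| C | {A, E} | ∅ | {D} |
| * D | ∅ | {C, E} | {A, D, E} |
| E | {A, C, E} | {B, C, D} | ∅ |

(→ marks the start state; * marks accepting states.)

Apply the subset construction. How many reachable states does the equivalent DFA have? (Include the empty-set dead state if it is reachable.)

Start state of the DFA: {A}.
{A} --a--> {C, D, E}  [new]
{A} --b--> {A, E}  [new]
{A} --c--> {A, E}  [seen]
{C, D, E} --a--> {A, C, E}  [new]
{C, D, E} --b--> {B, C, D, E}  [new]
{C, D, E} --c--> {A, D, E}  [new]
{A, E} --a--> {A, C, D, E}  [new]
{A, E} --b--> {A, B, C, D, E}  [new]
{A, E} --c--> {A, E}  [seen]
{A, C, E} --a--> {A, C, D, E}  [seen]
{A, C, E} --b--> {A, B, C, D, E}  [seen]
{A, C, E} --c--> {A, D, E}  [seen]
{B, C, D, E} --a--> {A, C, D, E}  [seen]
{B, C, D, E} --b--> {A, B, C, D, E}  [seen]
{B, C, D, E} --c--> {A, B, C, D, E}  [seen]
{A, D, E} --a--> {A, C, D, E}  [seen]
{A, D, E} --b--> {A, B, C, D, E}  [seen]
{A, D, E} --c--> {A, D, E}  [seen]
{A, C, D, E} --a--> {A, C, D, E}  [seen]
{A, C, D, E} --b--> {A, B, C, D, E}  [seen]
{A, C, D, E} --c--> {A, D, E}  [seen]
{A, B, C, D, E} --a--> {A, C, D, E}  [seen]
{A, B, C, D, E} --b--> {A, B, C, D, E}  [seen]
{A, B, C, D, E} --c--> {A, B, C, D, E}  [seen]
Reachable DFA states: {A}, {C, D, E}, {A, E}, {A, C, E}, {B, C, D, E}, {A, D, E}, {A, C, D, E}, {A, B, C, D, E}.

8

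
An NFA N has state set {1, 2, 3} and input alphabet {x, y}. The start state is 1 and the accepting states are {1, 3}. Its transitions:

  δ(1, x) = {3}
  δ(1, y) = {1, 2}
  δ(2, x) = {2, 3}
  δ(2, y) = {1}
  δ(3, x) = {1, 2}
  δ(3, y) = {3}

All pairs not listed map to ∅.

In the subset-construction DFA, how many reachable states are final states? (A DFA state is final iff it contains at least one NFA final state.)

Start state of the DFA: {1}.
{1} --x--> {3}  [new]
{1} --y--> {1, 2}  [new]
{3} --x--> {1, 2}  [seen]
{3} --y--> {3}  [seen]
{1, 2} --x--> {2, 3}  [new]
{1, 2} --y--> {1, 2}  [seen]
{2, 3} --x--> {1, 2, 3}  [new]
{2, 3} --y--> {1, 3}  [new]
{1, 2, 3} --x--> {1, 2, 3}  [seen]
{1, 2, 3} --y--> {1, 2, 3}  [seen]
{1, 3} --x--> {1, 2, 3}  [seen]
{1, 3} --y--> {1, 2, 3}  [seen]
Reachable DFA states: {1}, {3}, {1, 2}, {2, 3}, {1, 2, 3}, {1, 3}.
Accepting DFA states (contain an NFA accepting state): {1}, {3}, {1, 2}, {2, 3}, {1, 2, 3}, {1, 3}.

6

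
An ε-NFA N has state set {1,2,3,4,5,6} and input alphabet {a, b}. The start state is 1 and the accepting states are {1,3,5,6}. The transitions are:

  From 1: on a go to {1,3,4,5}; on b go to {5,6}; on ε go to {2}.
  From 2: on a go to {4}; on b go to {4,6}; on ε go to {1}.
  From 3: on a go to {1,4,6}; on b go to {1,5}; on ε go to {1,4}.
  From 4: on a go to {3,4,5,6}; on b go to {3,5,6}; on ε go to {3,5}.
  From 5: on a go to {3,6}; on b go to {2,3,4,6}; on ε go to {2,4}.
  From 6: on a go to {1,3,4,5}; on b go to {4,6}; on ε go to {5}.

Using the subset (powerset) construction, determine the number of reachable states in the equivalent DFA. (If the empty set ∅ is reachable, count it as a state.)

Start state of the DFA: {1,2} (ε-closure of the NFA start).
{1,2} --a--> {1,2,3,4,5}  [new]
{1,2} --b--> {1,2,3,4,5,6}  [new]
{1,2,3,4,5} --a--> {1,2,3,4,5,6}  [seen]
{1,2,3,4,5} --b--> {1,2,3,4,5,6}  [seen]
{1,2,3,4,5,6} --a--> {1,2,3,4,5,6}  [seen]
{1,2,3,4,5,6} --b--> {1,2,3,4,5,6}  [seen]
Reachable DFA states: {1,2}, {1,2,3,4,5}, {1,2,3,4,5,6}.

3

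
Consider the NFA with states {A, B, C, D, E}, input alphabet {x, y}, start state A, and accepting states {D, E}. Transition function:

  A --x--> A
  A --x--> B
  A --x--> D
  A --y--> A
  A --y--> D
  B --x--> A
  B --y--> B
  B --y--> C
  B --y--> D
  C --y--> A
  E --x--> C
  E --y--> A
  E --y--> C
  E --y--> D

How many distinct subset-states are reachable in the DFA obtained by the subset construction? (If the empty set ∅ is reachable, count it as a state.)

Start state of the DFA: {A}.
{A} --x--> {A, B, D}  [new]
{A} --y--> {A, D}  [new]
{A, B, D} --x--> {A, B, D}  [seen]
{A, B, D} --y--> {A, B, C, D}  [new]
{A, D} --x--> {A, B, D}  [seen]
{A, D} --y--> {A, D}  [seen]
{A, B, C, D} --x--> {A, B, D}  [seen]
{A, B, C, D} --y--> {A, B, C, D}  [seen]
Reachable DFA states: {A}, {A, B, D}, {A, D}, {A, B, C, D}.

4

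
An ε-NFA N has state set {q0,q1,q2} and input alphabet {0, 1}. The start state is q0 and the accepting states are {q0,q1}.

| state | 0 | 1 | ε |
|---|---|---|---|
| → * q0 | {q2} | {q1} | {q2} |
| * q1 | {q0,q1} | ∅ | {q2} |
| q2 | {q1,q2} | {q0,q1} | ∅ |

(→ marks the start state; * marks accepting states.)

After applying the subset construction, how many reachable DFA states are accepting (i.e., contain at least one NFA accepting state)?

Start state of the DFA: {q0,q2} (ε-closure of the NFA start).
{q0,q2} --0--> {q1,q2}  [new]
{q0,q2} --1--> {q0,q1,q2}  [new]
{q1,q2} --0--> {q0,q1,q2}  [seen]
{q1,q2} --1--> {q0,q1,q2}  [seen]
{q0,q1,q2} --0--> {q0,q1,q2}  [seen]
{q0,q1,q2} --1--> {q0,q1,q2}  [seen]
Reachable DFA states: {q0,q2}, {q1,q2}, {q0,q1,q2}.
Accepting DFA states (contain an NFA accepting state): {q0,q2}, {q1,q2}, {q0,q1,q2}.

3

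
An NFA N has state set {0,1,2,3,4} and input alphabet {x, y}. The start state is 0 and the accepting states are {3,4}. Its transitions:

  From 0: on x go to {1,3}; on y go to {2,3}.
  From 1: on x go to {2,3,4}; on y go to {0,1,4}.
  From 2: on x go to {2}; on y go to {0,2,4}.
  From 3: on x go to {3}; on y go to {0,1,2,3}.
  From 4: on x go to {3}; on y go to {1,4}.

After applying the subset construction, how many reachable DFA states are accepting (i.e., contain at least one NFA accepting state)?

5

Start state of the DFA: {0}.
{0} --x--> {1,3}  [new]
{0} --y--> {2,3}  [new]
{1,3} --x--> {2,3,4}  [new]
{1,3} --y--> {0,1,2,3,4}  [new]
{2,3} --x--> {2,3}  [seen]
{2,3} --y--> {0,1,2,3,4}  [seen]
{2,3,4} --x--> {2,3}  [seen]
{2,3,4} --y--> {0,1,2,3,4}  [seen]
{0,1,2,3,4} --x--> {1,2,3,4}  [new]
{0,1,2,3,4} --y--> {0,1,2,3,4}  [seen]
{1,2,3,4} --x--> {2,3,4}  [seen]
{1,2,3,4} --y--> {0,1,2,3,4}  [seen]
Reachable DFA states: {0}, {1,3}, {2,3}, {2,3,4}, {0,1,2,3,4}, {1,2,3,4}.
Accepting DFA states (contain an NFA accepting state): {1,3}, {2,3}, {2,3,4}, {0,1,2,3,4}, {1,2,3,4}.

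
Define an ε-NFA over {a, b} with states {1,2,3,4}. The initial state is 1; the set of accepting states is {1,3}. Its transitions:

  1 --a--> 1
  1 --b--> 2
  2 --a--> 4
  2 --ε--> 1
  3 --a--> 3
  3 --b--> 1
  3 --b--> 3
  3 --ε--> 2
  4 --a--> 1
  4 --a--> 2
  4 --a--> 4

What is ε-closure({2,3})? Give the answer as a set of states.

{1,2,3}

Begin with {2,3}.
2 →ε {1}; add 1.
ε-closure = {1,2,3}.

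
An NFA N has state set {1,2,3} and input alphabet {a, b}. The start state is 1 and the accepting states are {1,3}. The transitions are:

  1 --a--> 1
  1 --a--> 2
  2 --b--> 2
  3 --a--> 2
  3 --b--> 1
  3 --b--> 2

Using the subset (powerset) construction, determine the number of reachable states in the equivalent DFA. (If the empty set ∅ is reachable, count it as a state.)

4

Start state of the DFA: {1}.
{1} --a--> {1,2}  [new]
{1} --b--> ∅  [new]
{1,2} --a--> {1,2}  [seen]
{1,2} --b--> {2}  [new]
∅ --a--> ∅  [seen]
∅ --b--> ∅  [seen]
{2} --a--> ∅  [seen]
{2} --b--> {2}  [seen]
Reachable DFA states: {1}, {1,2}, ∅, {2}.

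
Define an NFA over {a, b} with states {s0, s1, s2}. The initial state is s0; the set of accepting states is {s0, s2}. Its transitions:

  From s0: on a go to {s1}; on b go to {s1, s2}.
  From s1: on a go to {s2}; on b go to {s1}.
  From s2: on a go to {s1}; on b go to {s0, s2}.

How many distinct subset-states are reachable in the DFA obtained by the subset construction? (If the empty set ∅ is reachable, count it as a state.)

Start state of the DFA: {s0}.
{s0} --a--> {s1}  [new]
{s0} --b--> {s1, s2}  [new]
{s1} --a--> {s2}  [new]
{s1} --b--> {s1}  [seen]
{s1, s2} --a--> {s1, s2}  [seen]
{s1, s2} --b--> {s0, s1, s2}  [new]
{s2} --a--> {s1}  [seen]
{s2} --b--> {s0, s2}  [new]
{s0, s1, s2} --a--> {s1, s2}  [seen]
{s0, s1, s2} --b--> {s0, s1, s2}  [seen]
{s0, s2} --a--> {s1}  [seen]
{s0, s2} --b--> {s0, s1, s2}  [seen]
Reachable DFA states: {s0}, {s1}, {s1, s2}, {s2}, {s0, s1, s2}, {s0, s2}.

6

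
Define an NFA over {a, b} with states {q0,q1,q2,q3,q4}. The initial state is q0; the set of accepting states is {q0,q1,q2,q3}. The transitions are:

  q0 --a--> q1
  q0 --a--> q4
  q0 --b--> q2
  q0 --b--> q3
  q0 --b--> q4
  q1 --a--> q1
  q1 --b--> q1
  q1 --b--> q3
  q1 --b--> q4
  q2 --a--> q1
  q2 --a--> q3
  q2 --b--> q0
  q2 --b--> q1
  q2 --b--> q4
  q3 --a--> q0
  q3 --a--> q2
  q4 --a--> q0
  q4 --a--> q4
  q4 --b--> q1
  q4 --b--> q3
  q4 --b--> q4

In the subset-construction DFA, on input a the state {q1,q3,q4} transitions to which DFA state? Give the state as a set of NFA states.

δ(q1,a) = {q1}; δ(q3,a) = {q0,q2}; δ(q4,a) = {q0,q4}.
Union: {q0,q1,q2,q4}.

{q0,q1,q2,q4}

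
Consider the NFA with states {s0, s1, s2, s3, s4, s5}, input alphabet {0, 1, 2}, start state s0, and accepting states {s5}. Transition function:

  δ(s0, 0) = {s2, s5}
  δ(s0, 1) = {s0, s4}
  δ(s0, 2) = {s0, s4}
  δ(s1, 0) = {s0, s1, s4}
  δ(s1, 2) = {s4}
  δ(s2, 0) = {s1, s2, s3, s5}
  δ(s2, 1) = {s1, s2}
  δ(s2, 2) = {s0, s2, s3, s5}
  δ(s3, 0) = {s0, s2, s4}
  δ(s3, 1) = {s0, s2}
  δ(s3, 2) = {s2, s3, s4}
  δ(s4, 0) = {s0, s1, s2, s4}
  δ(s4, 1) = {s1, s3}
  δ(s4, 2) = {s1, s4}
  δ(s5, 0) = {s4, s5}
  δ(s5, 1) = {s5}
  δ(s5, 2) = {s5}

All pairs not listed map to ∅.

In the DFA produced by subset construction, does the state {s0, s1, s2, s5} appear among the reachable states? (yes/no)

Start state of the DFA: {s0}.
{s0} --0--> {s2, s5}  [new]
{s0} --1--> {s0, s4}  [new]
{s0} --2--> {s0, s4}  [seen]
{s2, s5} --0--> {s1, s2, s3, s4, s5}  [new]
{s2, s5} --1--> {s1, s2, s5}  [new]
{s2, s5} --2--> {s0, s2, s3, s5}  [new]
{s0, s4} --0--> {s0, s1, s2, s4, s5}  [new]
{s0, s4} --1--> {s0, s1, s3, s4}  [new]
{s0, s4} --2--> {s0, s1, s4}  [new]
{s1, s2, s3, s4, s5} --0--> {s0, s1, s2, s3, s4, s5}  [new]
{s1, s2, s3, s4, s5} --1--> {s0, s1, s2, s3, s5}  [new]
{s1, s2, s3, s4, s5} --2--> {s0, s1, s2, s3, s4, s5}  [seen]
{s1, s2, s5} --0--> {s0, s1, s2, s3, s4, s5}  [seen]
{s1, s2, s5} --1--> {s1, s2, s5}  [seen]
{s1, s2, s5} --2--> {s0, s2, s3, s4, s5}  [new]
{s0, s2, s3, s5} --0--> {s0, s1, s2, s3, s4, s5}  [seen]
{s0, s2, s3, s5} --1--> {s0, s1, s2, s4, s5}  [seen]
{s0, s2, s3, s5} --2--> {s0, s2, s3, s4, s5}  [seen]
{s0, s1, s2, s4, s5} --0--> {s0, s1, s2, s3, s4, s5}  [seen]
{s0, s1, s2, s4, s5} --1--> {s0, s1, s2, s3, s4, s5}  [seen]
{s0, s1, s2, s4, s5} --2--> {s0, s1, s2, s3, s4, s5}  [seen]
{s0, s1, s3, s4} --0--> {s0, s1, s2, s4, s5}  [seen]
{s0, s1, s3, s4} --1--> {s0, s1, s2, s3, s4}  [new]
{s0, s1, s3, s4} --2--> {s0, s1, s2, s3, s4}  [seen]
{s0, s1, s4} --0--> {s0, s1, s2, s4, s5}  [seen]
{s0, s1, s4} --1--> {s0, s1, s3, s4}  [seen]
{s0, s1, s4} --2--> {s0, s1, s4}  [seen]
{s0, s1, s2, s3, s4, s5} --0--> {s0, s1, s2, s3, s4, s5}  [seen]
{s0, s1, s2, s3, s4, s5} --1--> {s0, s1, s2, s3, s4, s5}  [seen]
{s0, s1, s2, s3, s4, s5} --2--> {s0, s1, s2, s3, s4, s5}  [seen]
{s0, s1, s2, s3, s5} --0--> {s0, s1, s2, s3, s4, s5}  [seen]
{s0, s1, s2, s3, s5} --1--> {s0, s1, s2, s4, s5}  [seen]
{s0, s1, s2, s3, s5} --2--> {s0, s2, s3, s4, s5}  [seen]
{s0, s2, s3, s4, s5} --0--> {s0, s1, s2, s3, s4, s5}  [seen]
{s0, s2, s3, s4, s5} --1--> {s0, s1, s2, s3, s4, s5}  [seen]
{s0, s2, s3, s4, s5} --2--> {s0, s1, s2, s3, s4, s5}  [seen]
{s0, s1, s2, s3, s4} --0--> {s0, s1, s2, s3, s4, s5}  [seen]
{s0, s1, s2, s3, s4} --1--> {s0, s1, s2, s3, s4}  [seen]
{s0, s1, s2, s3, s4} --2--> {s0, s1, s2, s3, s4, s5}  [seen]
Reachable DFA states: {s0}, {s2, s5}, {s0, s4}, {s1, s2, s3, s4, s5}, {s1, s2, s5}, {s0, s2, s3, s5}, {s0, s1, s2, s4, s5}, {s0, s1, s3, s4}, {s0, s1, s4}, {s0, s1, s2, s3, s4, s5}, {s0, s1, s2, s3, s5}, {s0, s2, s3, s4, s5}, {s0, s1, s2, s3, s4}.
{s0, s1, s2, s5} is not among them.

no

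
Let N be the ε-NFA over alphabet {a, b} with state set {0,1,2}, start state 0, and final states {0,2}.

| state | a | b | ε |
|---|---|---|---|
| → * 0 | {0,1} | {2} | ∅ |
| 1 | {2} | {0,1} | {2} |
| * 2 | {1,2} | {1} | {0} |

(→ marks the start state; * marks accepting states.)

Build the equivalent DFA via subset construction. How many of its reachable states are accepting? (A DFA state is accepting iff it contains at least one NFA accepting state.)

Start state of the DFA: {0} (ε-closure of the NFA start).
{0} --a--> {0,1,2}  [new]
{0} --b--> {0,2}  [new]
{0,1,2} --a--> {0,1,2}  [seen]
{0,1,2} --b--> {0,1,2}  [seen]
{0,2} --a--> {0,1,2}  [seen]
{0,2} --b--> {0,1,2}  [seen]
Reachable DFA states: {0}, {0,1,2}, {0,2}.
Accepting DFA states (contain an NFA accepting state): {0}, {0,1,2}, {0,2}.

3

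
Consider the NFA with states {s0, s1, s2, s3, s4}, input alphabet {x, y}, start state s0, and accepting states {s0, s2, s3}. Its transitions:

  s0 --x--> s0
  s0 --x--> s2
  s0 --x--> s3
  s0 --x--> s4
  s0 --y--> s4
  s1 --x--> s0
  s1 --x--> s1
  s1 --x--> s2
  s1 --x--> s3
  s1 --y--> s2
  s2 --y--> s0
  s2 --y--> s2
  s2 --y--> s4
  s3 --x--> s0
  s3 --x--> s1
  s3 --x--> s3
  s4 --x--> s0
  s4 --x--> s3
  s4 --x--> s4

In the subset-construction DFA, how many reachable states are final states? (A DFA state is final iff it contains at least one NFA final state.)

5

Start state of the DFA: {s0}.
{s0} --x--> {s0, s2, s3, s4}  [new]
{s0} --y--> {s4}  [new]
{s0, s2, s3, s4} --x--> {s0, s1, s2, s3, s4}  [new]
{s0, s2, s3, s4} --y--> {s0, s2, s4}  [new]
{s4} --x--> {s0, s3, s4}  [new]
{s4} --y--> ∅  [new]
{s0, s1, s2, s3, s4} --x--> {s0, s1, s2, s3, s4}  [seen]
{s0, s1, s2, s3, s4} --y--> {s0, s2, s4}  [seen]
{s0, s2, s4} --x--> {s0, s2, s3, s4}  [seen]
{s0, s2, s4} --y--> {s0, s2, s4}  [seen]
{s0, s3, s4} --x--> {s0, s1, s2, s3, s4}  [seen]
{s0, s3, s4} --y--> {s4}  [seen]
∅ --x--> ∅  [seen]
∅ --y--> ∅  [seen]
Reachable DFA states: {s0}, {s0, s2, s3, s4}, {s4}, {s0, s1, s2, s3, s4}, {s0, s2, s4}, {s0, s3, s4}, ∅.
Accepting DFA states (contain an NFA accepting state): {s0}, {s0, s2, s3, s4}, {s0, s1, s2, s3, s4}, {s0, s2, s4}, {s0, s3, s4}.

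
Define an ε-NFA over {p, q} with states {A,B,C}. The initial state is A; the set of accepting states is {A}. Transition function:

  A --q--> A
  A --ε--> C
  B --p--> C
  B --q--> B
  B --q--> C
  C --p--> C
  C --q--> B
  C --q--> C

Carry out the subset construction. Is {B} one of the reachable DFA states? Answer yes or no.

Start state of the DFA: {A,C} (ε-closure of the NFA start).
{A,C} --p--> {C}  [new]
{A,C} --q--> {A,B,C}  [new]
{C} --p--> {C}  [seen]
{C} --q--> {B,C}  [new]
{A,B,C} --p--> {C}  [seen]
{A,B,C} --q--> {A,B,C}  [seen]
{B,C} --p--> {C}  [seen]
{B,C} --q--> {B,C}  [seen]
Reachable DFA states: {A,C}, {C}, {A,B,C}, {B,C}.
{B} is not among them.

no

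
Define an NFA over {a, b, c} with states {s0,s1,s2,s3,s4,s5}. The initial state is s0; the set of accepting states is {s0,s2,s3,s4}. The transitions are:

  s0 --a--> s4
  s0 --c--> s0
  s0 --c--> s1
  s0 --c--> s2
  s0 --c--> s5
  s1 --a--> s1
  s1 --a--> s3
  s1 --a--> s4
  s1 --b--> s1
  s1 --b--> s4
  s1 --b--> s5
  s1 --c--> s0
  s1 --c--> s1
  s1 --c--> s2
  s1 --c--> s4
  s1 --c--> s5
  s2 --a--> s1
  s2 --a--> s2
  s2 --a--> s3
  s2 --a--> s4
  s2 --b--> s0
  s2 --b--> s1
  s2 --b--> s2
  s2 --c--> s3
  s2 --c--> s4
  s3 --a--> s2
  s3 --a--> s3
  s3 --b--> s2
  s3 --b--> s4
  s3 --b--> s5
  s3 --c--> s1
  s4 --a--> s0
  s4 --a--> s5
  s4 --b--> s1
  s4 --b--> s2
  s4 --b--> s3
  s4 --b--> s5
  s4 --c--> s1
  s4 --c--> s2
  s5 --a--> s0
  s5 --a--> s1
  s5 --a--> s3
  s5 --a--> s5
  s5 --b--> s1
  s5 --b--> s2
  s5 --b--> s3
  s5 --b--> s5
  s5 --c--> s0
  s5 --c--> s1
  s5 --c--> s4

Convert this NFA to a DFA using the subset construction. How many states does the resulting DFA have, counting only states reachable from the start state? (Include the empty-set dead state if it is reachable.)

Start state of the DFA: {s0}.
{s0} --a--> {s4}  [new]
{s0} --b--> ∅  [new]
{s0} --c--> {s0,s1,s2,s5}  [new]
{s4} --a--> {s0,s5}  [new]
{s4} --b--> {s1,s2,s3,s5}  [new]
{s4} --c--> {s1,s2}  [new]
∅ --a--> ∅  [seen]
∅ --b--> ∅  [seen]
∅ --c--> ∅  [seen]
{s0,s1,s2,s5} --a--> {s0,s1,s2,s3,s4,s5}  [new]
{s0,s1,s2,s5} --b--> {s0,s1,s2,s3,s4,s5}  [seen]
{s0,s1,s2,s5} --c--> {s0,s1,s2,s3,s4,s5}  [seen]
{s0,s5} --a--> {s0,s1,s3,s4,s5}  [new]
{s0,s5} --b--> {s1,s2,s3,s5}  [seen]
{s0,s5} --c--> {s0,s1,s2,s4,s5}  [new]
{s1,s2,s3,s5} --a--> {s0,s1,s2,s3,s4,s5}  [seen]
{s1,s2,s3,s5} --b--> {s0,s1,s2,s3,s4,s5}  [seen]
{s1,s2,s3,s5} --c--> {s0,s1,s2,s3,s4,s5}  [seen]
{s1,s2} --a--> {s1,s2,s3,s4}  [new]
{s1,s2} --b--> {s0,s1,s2,s4,s5}  [seen]
{s1,s2} --c--> {s0,s1,s2,s3,s4,s5}  [seen]
{s0,s1,s2,s3,s4,s5} --a--> {s0,s1,s2,s3,s4,s5}  [seen]
{s0,s1,s2,s3,s4,s5} --b--> {s0,s1,s2,s3,s4,s5}  [seen]
{s0,s1,s2,s3,s4,s5} --c--> {s0,s1,s2,s3,s4,s5}  [seen]
{s0,s1,s3,s4,s5} --a--> {s0,s1,s2,s3,s4,s5}  [seen]
{s0,s1,s3,s4,s5} --b--> {s1,s2,s3,s4,s5}  [new]
{s0,s1,s3,s4,s5} --c--> {s0,s1,s2,s4,s5}  [seen]
{s0,s1,s2,s4,s5} --a--> {s0,s1,s2,s3,s4,s5}  [seen]
{s0,s1,s2,s4,s5} --b--> {s0,s1,s2,s3,s4,s5}  [seen]
{s0,s1,s2,s4,s5} --c--> {s0,s1,s2,s3,s4,s5}  [seen]
{s1,s2,s3,s4} --a--> {s0,s1,s2,s3,s4,s5}  [seen]
{s1,s2,s3,s4} --b--> {s0,s1,s2,s3,s4,s5}  [seen]
{s1,s2,s3,s4} --c--> {s0,s1,s2,s3,s4,s5}  [seen]
{s1,s2,s3,s4,s5} --a--> {s0,s1,s2,s3,s4,s5}  [seen]
{s1,s2,s3,s4,s5} --b--> {s0,s1,s2,s3,s4,s5}  [seen]
{s1,s2,s3,s4,s5} --c--> {s0,s1,s2,s3,s4,s5}  [seen]
Reachable DFA states: {s0}, {s4}, ∅, {s0,s1,s2,s5}, {s0,s5}, {s1,s2,s3,s5}, {s1,s2}, {s0,s1,s2,s3,s4,s5}, {s0,s1,s3,s4,s5}, {s0,s1,s2,s4,s5}, {s1,s2,s3,s4}, {s1,s2,s3,s4,s5}.

12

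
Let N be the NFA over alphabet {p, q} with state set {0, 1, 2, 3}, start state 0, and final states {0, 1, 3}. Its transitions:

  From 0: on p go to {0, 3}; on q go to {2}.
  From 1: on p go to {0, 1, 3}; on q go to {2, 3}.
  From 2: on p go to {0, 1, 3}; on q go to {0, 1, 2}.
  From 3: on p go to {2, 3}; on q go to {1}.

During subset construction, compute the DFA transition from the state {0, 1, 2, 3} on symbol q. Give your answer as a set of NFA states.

δ(0,q) = {2}; δ(1,q) = {2, 3}; δ(2,q) = {0, 1, 2}; δ(3,q) = {1}.
Union: {0, 1, 2, 3}.

{0, 1, 2, 3}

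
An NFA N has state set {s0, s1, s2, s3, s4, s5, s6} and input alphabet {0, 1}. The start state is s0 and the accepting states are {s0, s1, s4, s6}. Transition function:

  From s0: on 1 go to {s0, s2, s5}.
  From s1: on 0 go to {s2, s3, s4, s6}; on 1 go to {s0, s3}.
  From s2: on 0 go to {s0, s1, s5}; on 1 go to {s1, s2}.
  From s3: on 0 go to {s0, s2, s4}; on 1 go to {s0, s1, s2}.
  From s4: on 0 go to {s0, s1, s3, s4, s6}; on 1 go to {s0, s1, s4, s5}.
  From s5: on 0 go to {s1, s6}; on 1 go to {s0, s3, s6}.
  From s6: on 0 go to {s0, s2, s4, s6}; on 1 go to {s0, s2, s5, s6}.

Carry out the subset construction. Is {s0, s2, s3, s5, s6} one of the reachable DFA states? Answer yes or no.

Start state of the DFA: {s0}.
{s0} --0--> ∅  [new]
{s0} --1--> {s0, s2, s5}  [new]
∅ --0--> ∅  [seen]
∅ --1--> ∅  [seen]
{s0, s2, s5} --0--> {s0, s1, s5, s6}  [new]
{s0, s2, s5} --1--> {s0, s1, s2, s3, s5, s6}  [new]
{s0, s1, s5, s6} --0--> {s0, s1, s2, s3, s4, s6}  [new]
{s0, s1, s5, s6} --1--> {s0, s2, s3, s5, s6}  [new]
{s0, s1, s2, s3, s5, s6} --0--> {s0, s1, s2, s3, s4, s5, s6}  [new]
{s0, s1, s2, s3, s5, s6} --1--> {s0, s1, s2, s3, s5, s6}  [seen]
{s0, s1, s2, s3, s4, s6} --0--> {s0, s1, s2, s3, s4, s5, s6}  [seen]
{s0, s1, s2, s3, s4, s6} --1--> {s0, s1, s2, s3, s4, s5, s6}  [seen]
{s0, s2, s3, s5, s6} --0--> {s0, s1, s2, s4, s5, s6}  [new]
{s0, s2, s3, s5, s6} --1--> {s0, s1, s2, s3, s5, s6}  [seen]
{s0, s1, s2, s3, s4, s5, s6} --0--> {s0, s1, s2, s3, s4, s5, s6}  [seen]
{s0, s1, s2, s3, s4, s5, s6} --1--> {s0, s1, s2, s3, s4, s5, s6}  [seen]
{s0, s1, s2, s4, s5, s6} --0--> {s0, s1, s2, s3, s4, s5, s6}  [seen]
{s0, s1, s2, s4, s5, s6} --1--> {s0, s1, s2, s3, s4, s5, s6}  [seen]
Reachable DFA states: {s0}, ∅, {s0, s2, s5}, {s0, s1, s5, s6}, {s0, s1, s2, s3, s5, s6}, {s0, s1, s2, s3, s4, s6}, {s0, s2, s3, s5, s6}, {s0, s1, s2, s3, s4, s5, s6}, {s0, s1, s2, s4, s5, s6}.
{s0, s2, s3, s5, s6} is among them.

yes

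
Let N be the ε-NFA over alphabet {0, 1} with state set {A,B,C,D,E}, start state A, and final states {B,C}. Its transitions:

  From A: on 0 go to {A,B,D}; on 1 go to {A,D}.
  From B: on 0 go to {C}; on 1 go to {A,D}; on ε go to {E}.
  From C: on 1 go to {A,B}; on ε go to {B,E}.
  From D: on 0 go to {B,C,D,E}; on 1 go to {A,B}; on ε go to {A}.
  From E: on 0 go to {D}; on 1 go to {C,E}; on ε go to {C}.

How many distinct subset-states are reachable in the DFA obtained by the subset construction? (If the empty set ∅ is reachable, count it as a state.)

Start state of the DFA: {A} (ε-closure of the NFA start).
{A} --0--> {A,B,C,D,E}  [new]
{A} --1--> {A,D}  [new]
{A,B,C,D,E} --0--> {A,B,C,D,E}  [seen]
{A,B,C,D,E} --1--> {A,B,C,D,E}  [seen]
{A,D} --0--> {A,B,C,D,E}  [seen]
{A,D} --1--> {A,B,C,D,E}  [seen]
Reachable DFA states: {A}, {A,B,C,D,E}, {A,D}.

3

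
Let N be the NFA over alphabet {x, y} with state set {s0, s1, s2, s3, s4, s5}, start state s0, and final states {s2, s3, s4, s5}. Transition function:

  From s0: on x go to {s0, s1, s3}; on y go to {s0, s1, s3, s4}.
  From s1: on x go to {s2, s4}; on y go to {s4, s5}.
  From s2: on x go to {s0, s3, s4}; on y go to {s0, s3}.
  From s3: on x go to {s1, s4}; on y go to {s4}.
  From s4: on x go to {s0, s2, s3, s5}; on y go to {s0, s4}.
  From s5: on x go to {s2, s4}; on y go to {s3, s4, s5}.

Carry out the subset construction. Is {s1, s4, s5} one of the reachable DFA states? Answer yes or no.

no

Start state of the DFA: {s0}.
{s0} --x--> {s0, s1, s3}  [new]
{s0} --y--> {s0, s1, s3, s4}  [new]
{s0, s1, s3} --x--> {s0, s1, s2, s3, s4}  [new]
{s0, s1, s3} --y--> {s0, s1, s3, s4, s5}  [new]
{s0, s1, s3, s4} --x--> {s0, s1, s2, s3, s4, s5}  [new]
{s0, s1, s3, s4} --y--> {s0, s1, s3, s4, s5}  [seen]
{s0, s1, s2, s3, s4} --x--> {s0, s1, s2, s3, s4, s5}  [seen]
{s0, s1, s2, s3, s4} --y--> {s0, s1, s3, s4, s5}  [seen]
{s0, s1, s3, s4, s5} --x--> {s0, s1, s2, s3, s4, s5}  [seen]
{s0, s1, s3, s4, s5} --y--> {s0, s1, s3, s4, s5}  [seen]
{s0, s1, s2, s3, s4, s5} --x--> {s0, s1, s2, s3, s4, s5}  [seen]
{s0, s1, s2, s3, s4, s5} --y--> {s0, s1, s3, s4, s5}  [seen]
Reachable DFA states: {s0}, {s0, s1, s3}, {s0, s1, s3, s4}, {s0, s1, s2, s3, s4}, {s0, s1, s3, s4, s5}, {s0, s1, s2, s3, s4, s5}.
{s1, s4, s5} is not among them.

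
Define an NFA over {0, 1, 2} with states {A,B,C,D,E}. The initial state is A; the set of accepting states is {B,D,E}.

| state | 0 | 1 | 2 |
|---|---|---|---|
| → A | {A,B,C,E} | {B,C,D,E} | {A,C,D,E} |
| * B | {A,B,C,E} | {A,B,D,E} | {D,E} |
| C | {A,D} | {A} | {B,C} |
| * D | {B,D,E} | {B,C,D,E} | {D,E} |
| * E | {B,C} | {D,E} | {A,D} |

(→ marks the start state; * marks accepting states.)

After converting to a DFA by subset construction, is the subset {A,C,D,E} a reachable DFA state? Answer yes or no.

yes

Start state of the DFA: {A}.
{A} --0--> {A,B,C,E}  [new]
{A} --1--> {B,C,D,E}  [new]
{A} --2--> {A,C,D,E}  [new]
{A,B,C,E} --0--> {A,B,C,D,E}  [new]
{A,B,C,E} --1--> {A,B,C,D,E}  [seen]
{A,B,C,E} --2--> {A,B,C,D,E}  [seen]
{B,C,D,E} --0--> {A,B,C,D,E}  [seen]
{B,C,D,E} --1--> {A,B,C,D,E}  [seen]
{B,C,D,E} --2--> {A,B,C,D,E}  [seen]
{A,C,D,E} --0--> {A,B,C,D,E}  [seen]
{A,C,D,E} --1--> {A,B,C,D,E}  [seen]
{A,C,D,E} --2--> {A,B,C,D,E}  [seen]
{A,B,C,D,E} --0--> {A,B,C,D,E}  [seen]
{A,B,C,D,E} --1--> {A,B,C,D,E}  [seen]
{A,B,C,D,E} --2--> {A,B,C,D,E}  [seen]
Reachable DFA states: {A}, {A,B,C,E}, {B,C,D,E}, {A,C,D,E}, {A,B,C,D,E}.
{A,C,D,E} is among them.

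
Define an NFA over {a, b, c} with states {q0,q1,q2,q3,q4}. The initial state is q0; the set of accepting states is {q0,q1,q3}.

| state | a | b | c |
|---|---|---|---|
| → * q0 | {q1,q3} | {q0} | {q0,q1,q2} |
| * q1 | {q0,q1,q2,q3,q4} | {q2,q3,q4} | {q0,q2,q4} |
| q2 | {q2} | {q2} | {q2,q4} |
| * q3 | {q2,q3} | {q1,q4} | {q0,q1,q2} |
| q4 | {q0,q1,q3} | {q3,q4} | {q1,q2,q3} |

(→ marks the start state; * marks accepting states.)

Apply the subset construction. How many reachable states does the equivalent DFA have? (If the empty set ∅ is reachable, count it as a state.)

8

Start state of the DFA: {q0}.
{q0} --a--> {q1,q3}  [new]
{q0} --b--> {q0}  [seen]
{q0} --c--> {q0,q1,q2}  [new]
{q1,q3} --a--> {q0,q1,q2,q3,q4}  [new]
{q1,q3} --b--> {q1,q2,q3,q4}  [new]
{q1,q3} --c--> {q0,q1,q2,q4}  [new]
{q0,q1,q2} --a--> {q0,q1,q2,q3,q4}  [seen]
{q0,q1,q2} --b--> {q0,q2,q3,q4}  [new]
{q0,q1,q2} --c--> {q0,q1,q2,q4}  [seen]
{q0,q1,q2,q3,q4} --a--> {q0,q1,q2,q3,q4}  [seen]
{q0,q1,q2,q3,q4} --b--> {q0,q1,q2,q3,q4}  [seen]
{q0,q1,q2,q3,q4} --c--> {q0,q1,q2,q3,q4}  [seen]
{q1,q2,q3,q4} --a--> {q0,q1,q2,q3,q4}  [seen]
{q1,q2,q3,q4} --b--> {q1,q2,q3,q4}  [seen]
{q1,q2,q3,q4} --c--> {q0,q1,q2,q3,q4}  [seen]
{q0,q1,q2,q4} --a--> {q0,q1,q2,q3,q4}  [seen]
{q0,q1,q2,q4} --b--> {q0,q2,q3,q4}  [seen]
{q0,q1,q2,q4} --c--> {q0,q1,q2,q3,q4}  [seen]
{q0,q2,q3,q4} --a--> {q0,q1,q2,q3}  [new]
{q0,q2,q3,q4} --b--> {q0,q1,q2,q3,q4}  [seen]
{q0,q2,q3,q4} --c--> {q0,q1,q2,q3,q4}  [seen]
{q0,q1,q2,q3} --a--> {q0,q1,q2,q3,q4}  [seen]
{q0,q1,q2,q3} --b--> {q0,q1,q2,q3,q4}  [seen]
{q0,q1,q2,q3} --c--> {q0,q1,q2,q4}  [seen]
Reachable DFA states: {q0}, {q1,q3}, {q0,q1,q2}, {q0,q1,q2,q3,q4}, {q1,q2,q3,q4}, {q0,q1,q2,q4}, {q0,q2,q3,q4}, {q0,q1,q2,q3}.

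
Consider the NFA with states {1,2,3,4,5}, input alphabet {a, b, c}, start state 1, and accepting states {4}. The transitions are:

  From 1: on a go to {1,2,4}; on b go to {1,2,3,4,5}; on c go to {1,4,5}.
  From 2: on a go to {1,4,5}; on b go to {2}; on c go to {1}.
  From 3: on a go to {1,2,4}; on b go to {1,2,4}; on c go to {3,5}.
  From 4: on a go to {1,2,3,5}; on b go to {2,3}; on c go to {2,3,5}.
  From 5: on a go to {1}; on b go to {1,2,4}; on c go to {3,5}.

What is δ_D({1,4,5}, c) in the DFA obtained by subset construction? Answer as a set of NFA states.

{1,2,3,4,5}

δ(1,c) = {1,4,5}; δ(4,c) = {2,3,5}; δ(5,c) = {3,5}.
Union: {1,2,3,4,5}.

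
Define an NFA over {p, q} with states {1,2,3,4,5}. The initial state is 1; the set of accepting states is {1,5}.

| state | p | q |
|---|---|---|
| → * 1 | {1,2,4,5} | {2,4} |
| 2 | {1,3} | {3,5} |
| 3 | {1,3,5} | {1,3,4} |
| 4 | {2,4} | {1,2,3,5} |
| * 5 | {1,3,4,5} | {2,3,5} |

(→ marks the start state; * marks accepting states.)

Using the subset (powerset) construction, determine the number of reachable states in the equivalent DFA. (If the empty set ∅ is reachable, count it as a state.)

6

Start state of the DFA: {1}.
{1} --p--> {1,2,4,5}  [new]
{1} --q--> {2,4}  [new]
{1,2,4,5} --p--> {1,2,3,4,5}  [new]
{1,2,4,5} --q--> {1,2,3,4,5}  [seen]
{2,4} --p--> {1,2,3,4}  [new]
{2,4} --q--> {1,2,3,5}  [new]
{1,2,3,4,5} --p--> {1,2,3,4,5}  [seen]
{1,2,3,4,5} --q--> {1,2,3,4,5}  [seen]
{1,2,3,4} --p--> {1,2,3,4,5}  [seen]
{1,2,3,4} --q--> {1,2,3,4,5}  [seen]
{1,2,3,5} --p--> {1,2,3,4,5}  [seen]
{1,2,3,5} --q--> {1,2,3,4,5}  [seen]
Reachable DFA states: {1}, {1,2,4,5}, {2,4}, {1,2,3,4,5}, {1,2,3,4}, {1,2,3,5}.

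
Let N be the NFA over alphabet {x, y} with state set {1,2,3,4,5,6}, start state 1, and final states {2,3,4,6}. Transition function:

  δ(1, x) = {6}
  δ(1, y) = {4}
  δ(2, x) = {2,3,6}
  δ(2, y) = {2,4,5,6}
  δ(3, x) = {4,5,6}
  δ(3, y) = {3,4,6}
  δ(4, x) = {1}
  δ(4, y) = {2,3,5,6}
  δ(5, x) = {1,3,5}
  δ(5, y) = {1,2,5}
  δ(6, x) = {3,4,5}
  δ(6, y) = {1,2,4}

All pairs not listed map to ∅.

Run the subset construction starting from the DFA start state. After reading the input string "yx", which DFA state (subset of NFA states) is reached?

Start: {1}.
δ(1,y) = {4}.
Union: {4}.
After y: {4}.
δ(4,x) = {1}.
Union: {1}.
After x: {1}.

{1}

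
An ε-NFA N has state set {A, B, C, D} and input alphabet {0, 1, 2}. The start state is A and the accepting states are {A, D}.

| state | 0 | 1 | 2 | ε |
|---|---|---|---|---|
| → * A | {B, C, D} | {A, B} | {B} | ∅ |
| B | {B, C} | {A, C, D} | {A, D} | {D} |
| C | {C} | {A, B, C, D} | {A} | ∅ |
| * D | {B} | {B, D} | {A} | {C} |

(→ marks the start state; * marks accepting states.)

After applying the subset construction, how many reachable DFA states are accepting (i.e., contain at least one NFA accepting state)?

Start state of the DFA: {A} (ε-closure of the NFA start).
{A} --0--> {B, C, D}  [new]
{A} --1--> {A, B, C, D}  [new]
{A} --2--> {B, C, D}  [seen]
{B, C, D} --0--> {B, C, D}  [seen]
{B, C, D} --1--> {A, B, C, D}  [seen]
{B, C, D} --2--> {A, C, D}  [new]
{A, B, C, D} --0--> {B, C, D}  [seen]
{A, B, C, D} --1--> {A, B, C, D}  [seen]
{A, B, C, D} --2--> {A, B, C, D}  [seen]
{A, C, D} --0--> {B, C, D}  [seen]
{A, C, D} --1--> {A, B, C, D}  [seen]
{A, C, D} --2--> {A, B, C, D}  [seen]
Reachable DFA states: {A}, {B, C, D}, {A, B, C, D}, {A, C, D}.
Accepting DFA states (contain an NFA accepting state): {A}, {B, C, D}, {A, B, C, D}, {A, C, D}.

4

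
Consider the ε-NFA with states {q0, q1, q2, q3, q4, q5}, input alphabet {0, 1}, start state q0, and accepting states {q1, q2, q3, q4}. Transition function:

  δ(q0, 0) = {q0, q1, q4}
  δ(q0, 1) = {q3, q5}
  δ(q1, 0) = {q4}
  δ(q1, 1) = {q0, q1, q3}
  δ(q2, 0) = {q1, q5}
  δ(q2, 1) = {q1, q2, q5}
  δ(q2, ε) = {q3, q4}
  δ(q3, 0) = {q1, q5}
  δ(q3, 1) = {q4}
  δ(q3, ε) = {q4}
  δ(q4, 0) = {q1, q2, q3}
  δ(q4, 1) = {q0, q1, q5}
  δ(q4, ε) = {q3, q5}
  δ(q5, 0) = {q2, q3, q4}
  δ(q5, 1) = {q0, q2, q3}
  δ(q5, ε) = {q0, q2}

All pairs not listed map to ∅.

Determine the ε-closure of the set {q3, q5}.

{q0, q2, q3, q4, q5}

Begin with {q3, q5}.
q3 →ε {q4}; add q4.
q5 →ε {q0, q2}; add q0, q2.
ε-closure = {q0, q2, q3, q4, q5}.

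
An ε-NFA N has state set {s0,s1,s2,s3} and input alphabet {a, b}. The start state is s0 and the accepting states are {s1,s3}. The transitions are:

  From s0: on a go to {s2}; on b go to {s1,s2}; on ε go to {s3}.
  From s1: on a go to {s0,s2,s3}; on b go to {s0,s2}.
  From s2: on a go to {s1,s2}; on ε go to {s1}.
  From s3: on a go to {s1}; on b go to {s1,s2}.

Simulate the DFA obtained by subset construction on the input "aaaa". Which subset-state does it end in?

{s0,s1,s2,s3}

Start: {s0,s3}.
δ(s0,a) = {s2}; δ(s3,a) = {s1}.
Union: {s1,s2}.
After a: {s1,s2}.
δ(s1,a) = {s0,s2,s3}; δ(s2,a) = {s1,s2}.
Union: {s0,s1,s2,s3}.
After a: {s0,s1,s2,s3}.
δ(s0,a) = {s2}; δ(s1,a) = {s0,s2,s3}; δ(s2,a) = {s1,s2}; δ(s3,a) = {s1}.
Union: {s0,s1,s2,s3}.
After a: {s0,s1,s2,s3}.
δ(s0,a) = {s2}; δ(s1,a) = {s0,s2,s3}; δ(s2,a) = {s1,s2}; δ(s3,a) = {s1}.
Union: {s0,s1,s2,s3}.
After a: {s0,s1,s2,s3}.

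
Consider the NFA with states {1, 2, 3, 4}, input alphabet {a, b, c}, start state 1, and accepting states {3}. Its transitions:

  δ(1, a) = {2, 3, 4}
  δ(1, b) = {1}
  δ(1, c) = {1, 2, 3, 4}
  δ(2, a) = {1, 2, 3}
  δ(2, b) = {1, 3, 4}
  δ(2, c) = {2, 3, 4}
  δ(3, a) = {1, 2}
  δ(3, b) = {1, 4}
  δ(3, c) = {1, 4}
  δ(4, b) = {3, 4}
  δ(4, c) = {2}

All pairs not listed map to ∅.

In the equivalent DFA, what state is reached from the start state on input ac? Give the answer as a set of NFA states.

Start: {1}.
δ(1,a) = {2, 3, 4}.
Union: {2, 3, 4}.
After a: {2, 3, 4}.
δ(2,c) = {2, 3, 4}; δ(3,c) = {1, 4}; δ(4,c) = {2}.
Union: {1, 2, 3, 4}.
After c: {1, 2, 3, 4}.

{1, 2, 3, 4}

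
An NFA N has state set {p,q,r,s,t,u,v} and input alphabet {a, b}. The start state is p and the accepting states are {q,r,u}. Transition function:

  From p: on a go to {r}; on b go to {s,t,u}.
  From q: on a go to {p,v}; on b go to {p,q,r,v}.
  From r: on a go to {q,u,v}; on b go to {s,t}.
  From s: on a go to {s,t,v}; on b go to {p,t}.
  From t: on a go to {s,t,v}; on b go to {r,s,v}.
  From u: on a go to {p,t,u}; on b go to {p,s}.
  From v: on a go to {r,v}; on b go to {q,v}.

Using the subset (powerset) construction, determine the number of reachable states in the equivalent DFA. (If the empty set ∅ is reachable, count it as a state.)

Start state of the DFA: {p}.
{p} --a--> {r}  [new]
{p} --b--> {s,t,u}  [new]
{r} --a--> {q,u,v}  [new]
{r} --b--> {s,t}  [new]
{s,t,u} --a--> {p,s,t,u,v}  [new]
{s,t,u} --b--> {p,r,s,t,v}  [new]
{q,u,v} --a--> {p,r,t,u,v}  [new]
{q,u,v} --b--> {p,q,r,s,v}  [new]
{s,t} --a--> {s,t,v}  [new]
{s,t} --b--> {p,r,s,t,v}  [seen]
{p,s,t,u,v} --a--> {p,r,s,t,u,v}  [new]
{p,s,t,u,v} --b--> {p,q,r,s,t,u,v}  [new]
{p,r,s,t,v} --a--> {q,r,s,t,u,v}  [new]
{p,r,s,t,v} --b--> {p,q,r,s,t,u,v}  [seen]
{p,r,t,u,v} --a--> {p,q,r,s,t,u,v}  [seen]
{p,r,t,u,v} --b--> {p,q,r,s,t,u,v}  [seen]
{p,q,r,s,v} --a--> {p,q,r,s,t,u,v}  [seen]
{p,q,r,s,v} --b--> {p,q,r,s,t,u,v}  [seen]
{s,t,v} --a--> {r,s,t,v}  [new]
{s,t,v} --b--> {p,q,r,s,t,v}  [new]
{p,r,s,t,u,v} --a--> {p,q,r,s,t,u,v}  [seen]
{p,r,s,t,u,v} --b--> {p,q,r,s,t,u,v}  [seen]
{p,q,r,s,t,u,v} --a--> {p,q,r,s,t,u,v}  [seen]
{p,q,r,s,t,u,v} --b--> {p,q,r,s,t,u,v}  [seen]
{q,r,s,t,u,v} --a--> {p,q,r,s,t,u,v}  [seen]
{q,r,s,t,u,v} --b--> {p,q,r,s,t,v}  [seen]
{r,s,t,v} --a--> {q,r,s,t,u,v}  [seen]
{r,s,t,v} --b--> {p,q,r,s,t,v}  [seen]
{p,q,r,s,t,v} --a--> {p,q,r,s,t,u,v}  [seen]
{p,q,r,s,t,v} --b--> {p,q,r,s,t,u,v}  [seen]
Reachable DFA states: {p}, {r}, {s,t,u}, {q,u,v}, {s,t}, {p,s,t,u,v}, {p,r,s,t,v}, {p,r,t,u,v}, {p,q,r,s,v}, {s,t,v}, {p,r,s,t,u,v}, {p,q,r,s,t,u,v}, {q,r,s,t,u,v}, {r,s,t,v}, {p,q,r,s,t,v}.

15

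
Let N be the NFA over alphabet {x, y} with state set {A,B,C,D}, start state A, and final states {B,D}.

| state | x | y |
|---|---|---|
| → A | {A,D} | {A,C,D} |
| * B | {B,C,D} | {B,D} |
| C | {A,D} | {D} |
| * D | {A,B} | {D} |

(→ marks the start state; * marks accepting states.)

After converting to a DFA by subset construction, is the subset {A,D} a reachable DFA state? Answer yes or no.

Start state of the DFA: {A}.
{A} --x--> {A,D}  [new]
{A} --y--> {A,C,D}  [new]
{A,D} --x--> {A,B,D}  [new]
{A,D} --y--> {A,C,D}  [seen]
{A,C,D} --x--> {A,B,D}  [seen]
{A,C,D} --y--> {A,C,D}  [seen]
{A,B,D} --x--> {A,B,C,D}  [new]
{A,B,D} --y--> {A,B,C,D}  [seen]
{A,B,C,D} --x--> {A,B,C,D}  [seen]
{A,B,C,D} --y--> {A,B,C,D}  [seen]
Reachable DFA states: {A}, {A,D}, {A,C,D}, {A,B,D}, {A,B,C,D}.
{A,D} is among them.

yes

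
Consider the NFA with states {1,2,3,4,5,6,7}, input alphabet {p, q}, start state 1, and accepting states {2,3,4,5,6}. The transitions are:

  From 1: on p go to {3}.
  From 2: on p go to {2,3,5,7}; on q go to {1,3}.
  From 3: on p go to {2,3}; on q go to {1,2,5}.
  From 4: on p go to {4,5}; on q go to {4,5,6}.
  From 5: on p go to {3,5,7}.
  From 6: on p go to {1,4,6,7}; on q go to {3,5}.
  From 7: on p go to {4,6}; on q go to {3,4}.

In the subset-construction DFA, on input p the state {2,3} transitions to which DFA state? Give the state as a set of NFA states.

{2,3,5,7}

δ(2,p) = {2,3,5,7}; δ(3,p) = {2,3}.
Union: {2,3,5,7}.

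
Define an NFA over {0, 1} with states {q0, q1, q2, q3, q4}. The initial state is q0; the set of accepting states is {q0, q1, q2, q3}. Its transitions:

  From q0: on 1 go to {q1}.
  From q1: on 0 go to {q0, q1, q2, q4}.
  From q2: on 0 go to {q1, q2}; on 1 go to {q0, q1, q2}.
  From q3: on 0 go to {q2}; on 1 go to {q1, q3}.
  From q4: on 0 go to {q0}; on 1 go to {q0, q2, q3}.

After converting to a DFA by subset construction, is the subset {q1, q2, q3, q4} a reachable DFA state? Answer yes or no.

Start state of the DFA: {q0}.
{q0} --0--> ∅  [new]
{q0} --1--> {q1}  [new]
∅ --0--> ∅  [seen]
∅ --1--> ∅  [seen]
{q1} --0--> {q0, q1, q2, q4}  [new]
{q1} --1--> ∅  [seen]
{q0, q1, q2, q4} --0--> {q0, q1, q2, q4}  [seen]
{q0, q1, q2, q4} --1--> {q0, q1, q2, q3}  [new]
{q0, q1, q2, q3} --0--> {q0, q1, q2, q4}  [seen]
{q0, q1, q2, q3} --1--> {q0, q1, q2, q3}  [seen]
Reachable DFA states: {q0}, ∅, {q1}, {q0, q1, q2, q4}, {q0, q1, q2, q3}.
{q1, q2, q3, q4} is not among them.

no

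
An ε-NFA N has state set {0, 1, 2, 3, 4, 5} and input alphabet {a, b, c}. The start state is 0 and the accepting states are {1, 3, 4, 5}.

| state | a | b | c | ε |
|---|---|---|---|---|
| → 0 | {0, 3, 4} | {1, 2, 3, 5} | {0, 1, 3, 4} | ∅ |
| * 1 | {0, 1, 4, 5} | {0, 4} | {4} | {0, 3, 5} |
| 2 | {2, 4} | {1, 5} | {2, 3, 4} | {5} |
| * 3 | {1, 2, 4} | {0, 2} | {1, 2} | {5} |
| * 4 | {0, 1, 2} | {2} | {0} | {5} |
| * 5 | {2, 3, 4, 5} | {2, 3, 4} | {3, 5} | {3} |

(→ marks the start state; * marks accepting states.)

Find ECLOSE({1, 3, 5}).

{0, 1, 3, 5}

Begin with {1, 3, 5}.
1 →ε {0, 3, 5}; add 0.
ε-closure = {0, 1, 3, 5}.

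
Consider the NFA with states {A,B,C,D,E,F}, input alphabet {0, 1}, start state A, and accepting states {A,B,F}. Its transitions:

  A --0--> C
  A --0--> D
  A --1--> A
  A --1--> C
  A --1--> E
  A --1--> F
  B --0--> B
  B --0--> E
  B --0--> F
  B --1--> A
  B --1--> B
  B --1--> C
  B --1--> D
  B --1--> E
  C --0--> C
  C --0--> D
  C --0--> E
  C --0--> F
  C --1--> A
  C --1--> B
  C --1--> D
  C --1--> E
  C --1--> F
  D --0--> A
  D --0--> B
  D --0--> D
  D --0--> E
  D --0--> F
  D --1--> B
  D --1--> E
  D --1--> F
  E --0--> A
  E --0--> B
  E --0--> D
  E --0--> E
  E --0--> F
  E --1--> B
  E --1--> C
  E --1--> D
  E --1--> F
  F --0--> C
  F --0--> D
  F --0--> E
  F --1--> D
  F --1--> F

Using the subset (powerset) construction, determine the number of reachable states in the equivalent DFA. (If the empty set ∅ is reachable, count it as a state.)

Start state of the DFA: {A}.
{A} --0--> {C,D}  [new]
{A} --1--> {A,C,E,F}  [new]
{C,D} --0--> {A,B,C,D,E,F}  [new]
{C,D} --1--> {A,B,D,E,F}  [new]
{A,C,E,F} --0--> {A,B,C,D,E,F}  [seen]
{A,C,E,F} --1--> {A,B,C,D,E,F}  [seen]
{A,B,C,D,E,F} --0--> {A,B,C,D,E,F}  [seen]
{A,B,C,D,E,F} --1--> {A,B,C,D,E,F}  [seen]
{A,B,D,E,F} --0--> {A,B,C,D,E,F}  [seen]
{A,B,D,E,F} --1--> {A,B,C,D,E,F}  [seen]
Reachable DFA states: {A}, {C,D}, {A,C,E,F}, {A,B,C,D,E,F}, {A,B,D,E,F}.

5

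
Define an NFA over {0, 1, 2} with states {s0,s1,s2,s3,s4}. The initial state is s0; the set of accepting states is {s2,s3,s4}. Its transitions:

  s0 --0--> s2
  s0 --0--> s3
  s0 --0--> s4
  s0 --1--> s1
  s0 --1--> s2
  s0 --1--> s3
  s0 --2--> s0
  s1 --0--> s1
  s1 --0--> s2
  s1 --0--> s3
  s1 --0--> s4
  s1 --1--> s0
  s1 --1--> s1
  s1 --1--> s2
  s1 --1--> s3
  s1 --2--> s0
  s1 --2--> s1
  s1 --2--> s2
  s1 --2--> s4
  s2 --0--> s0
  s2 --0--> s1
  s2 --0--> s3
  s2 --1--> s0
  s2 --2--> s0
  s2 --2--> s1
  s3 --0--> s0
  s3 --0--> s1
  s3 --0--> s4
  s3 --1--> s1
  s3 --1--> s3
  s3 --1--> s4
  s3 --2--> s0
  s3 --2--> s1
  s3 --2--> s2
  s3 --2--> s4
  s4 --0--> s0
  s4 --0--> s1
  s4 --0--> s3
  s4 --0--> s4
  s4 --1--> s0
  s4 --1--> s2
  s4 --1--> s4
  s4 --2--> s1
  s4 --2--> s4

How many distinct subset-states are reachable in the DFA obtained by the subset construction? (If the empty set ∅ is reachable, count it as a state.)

Start state of the DFA: {s0}.
{s0} --0--> {s2,s3,s4}  [new]
{s0} --1--> {s1,s2,s3}  [new]
{s0} --2--> {s0}  [seen]
{s2,s3,s4} --0--> {s0,s1,s3,s4}  [new]
{s2,s3,s4} --1--> {s0,s1,s2,s3,s4}  [new]
{s2,s3,s4} --2--> {s0,s1,s2,s4}  [new]
{s1,s2,s3} --0--> {s0,s1,s2,s3,s4}  [seen]
{s1,s2,s3} --1--> {s0,s1,s2,s3,s4}  [seen]
{s1,s2,s3} --2--> {s0,s1,s2,s4}  [seen]
{s0,s1,s3,s4} --0--> {s0,s1,s2,s3,s4}  [seen]
{s0,s1,s3,s4} --1--> {s0,s1,s2,s3,s4}  [seen]
{s0,s1,s3,s4} --2--> {s0,s1,s2,s4}  [seen]
{s0,s1,s2,s3,s4} --0--> {s0,s1,s2,s3,s4}  [seen]
{s0,s1,s2,s3,s4} --1--> {s0,s1,s2,s3,s4}  [seen]
{s0,s1,s2,s3,s4} --2--> {s0,s1,s2,s4}  [seen]
{s0,s1,s2,s4} --0--> {s0,s1,s2,s3,s4}  [seen]
{s0,s1,s2,s4} --1--> {s0,s1,s2,s3,s4}  [seen]
{s0,s1,s2,s4} --2--> {s0,s1,s2,s4}  [seen]
Reachable DFA states: {s0}, {s2,s3,s4}, {s1,s2,s3}, {s0,s1,s3,s4}, {s0,s1,s2,s3,s4}, {s0,s1,s2,s4}.

6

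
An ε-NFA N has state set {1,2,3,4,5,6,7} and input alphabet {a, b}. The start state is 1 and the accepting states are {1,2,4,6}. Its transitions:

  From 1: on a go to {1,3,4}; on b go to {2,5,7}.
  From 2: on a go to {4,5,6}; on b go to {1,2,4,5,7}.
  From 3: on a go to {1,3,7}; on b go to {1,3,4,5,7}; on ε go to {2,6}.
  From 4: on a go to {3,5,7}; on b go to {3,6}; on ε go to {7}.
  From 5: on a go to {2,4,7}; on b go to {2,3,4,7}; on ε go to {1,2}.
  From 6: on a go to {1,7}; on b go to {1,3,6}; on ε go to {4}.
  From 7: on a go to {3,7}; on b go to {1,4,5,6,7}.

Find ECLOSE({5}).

{1,2,5}

Begin with {5}.
5 →ε {1,2}; add 1, 2.
ε-closure = {1,2,5}.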